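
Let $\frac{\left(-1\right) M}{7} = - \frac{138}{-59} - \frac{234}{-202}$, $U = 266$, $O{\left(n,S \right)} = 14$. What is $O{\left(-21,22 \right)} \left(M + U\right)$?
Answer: $\frac{20148898}{5959} \approx 3381.3$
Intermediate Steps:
$M = - \frac{145887}{5959}$ ($M = - 7 \left(- \frac{138}{-59} - \frac{234}{-202}\right) = - 7 \left(\left(-138\right) \left(- \frac{1}{59}\right) - - \frac{117}{101}\right) = - 7 \left(\frac{138}{59} + \frac{117}{101}\right) = \left(-7\right) \frac{20841}{5959} = - \frac{145887}{5959} \approx -24.482$)
$O{\left(-21,22 \right)} \left(M + U\right) = 14 \left(- \frac{145887}{5959} + 266\right) = 14 \cdot \frac{1439207}{5959} = \frac{20148898}{5959}$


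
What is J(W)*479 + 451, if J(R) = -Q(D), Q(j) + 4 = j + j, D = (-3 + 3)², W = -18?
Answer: 2367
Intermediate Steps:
D = 0 (D = 0² = 0)
Q(j) = -4 + 2*j (Q(j) = -4 + (j + j) = -4 + 2*j)
J(R) = 4 (J(R) = -(-4 + 2*0) = -(-4 + 0) = -1*(-4) = 4)
J(W)*479 + 451 = 4*479 + 451 = 1916 + 451 = 2367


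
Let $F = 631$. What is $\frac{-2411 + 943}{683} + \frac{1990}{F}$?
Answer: $\frac{432862}{430973} \approx 1.0044$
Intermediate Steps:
$\frac{-2411 + 943}{683} + \frac{1990}{F} = \frac{-2411 + 943}{683} + \frac{1990}{631} = \left(-1468\right) \frac{1}{683} + 1990 \cdot \frac{1}{631} = - \frac{1468}{683} + \frac{1990}{631} = \frac{432862}{430973}$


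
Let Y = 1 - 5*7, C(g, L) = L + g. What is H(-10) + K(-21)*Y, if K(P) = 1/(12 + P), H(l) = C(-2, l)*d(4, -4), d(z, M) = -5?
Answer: 574/9 ≈ 63.778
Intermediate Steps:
Y = -34 (Y = 1 - 35 = -34)
H(l) = 10 - 5*l (H(l) = (l - 2)*(-5) = (-2 + l)*(-5) = 10 - 5*l)
H(-10) + K(-21)*Y = (10 - 5*(-10)) - 34/(12 - 21) = (10 + 50) - 34/(-9) = 60 - ⅑*(-34) = 60 + 34/9 = 574/9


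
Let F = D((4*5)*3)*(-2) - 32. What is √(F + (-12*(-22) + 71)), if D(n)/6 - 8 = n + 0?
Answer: 3*I*√57 ≈ 22.65*I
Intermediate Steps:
D(n) = 48 + 6*n (D(n) = 48 + 6*(n + 0) = 48 + 6*n)
F = -848 (F = (48 + 6*((4*5)*3))*(-2) - 32 = (48 + 6*(20*3))*(-2) - 32 = (48 + 6*60)*(-2) - 32 = (48 + 360)*(-2) - 32 = 408*(-2) - 32 = -816 - 32 = -848)
√(F + (-12*(-22) + 71)) = √(-848 + (-12*(-22) + 71)) = √(-848 + (264 + 71)) = √(-848 + 335) = √(-513) = 3*I*√57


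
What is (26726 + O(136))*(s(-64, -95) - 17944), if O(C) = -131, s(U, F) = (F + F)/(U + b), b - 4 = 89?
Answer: -13844452770/29 ≈ -4.7739e+8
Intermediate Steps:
b = 93 (b = 4 + 89 = 93)
s(U, F) = 2*F/(93 + U) (s(U, F) = (F + F)/(U + 93) = (2*F)/(93 + U) = 2*F/(93 + U))
(26726 + O(136))*(s(-64, -95) - 17944) = (26726 - 131)*(2*(-95)/(93 - 64) - 17944) = 26595*(2*(-95)/29 - 17944) = 26595*(2*(-95)*(1/29) - 17944) = 26595*(-190/29 - 17944) = 26595*(-520566/29) = -13844452770/29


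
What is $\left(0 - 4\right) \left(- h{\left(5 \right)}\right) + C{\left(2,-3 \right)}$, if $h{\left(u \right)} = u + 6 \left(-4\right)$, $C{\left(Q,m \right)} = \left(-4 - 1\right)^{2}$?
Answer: $-51$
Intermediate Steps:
$C{\left(Q,m \right)} = 25$ ($C{\left(Q,m \right)} = \left(-5\right)^{2} = 25$)
$h{\left(u \right)} = -24 + u$ ($h{\left(u \right)} = u - 24 = -24 + u$)
$\left(0 - 4\right) \left(- h{\left(5 \right)}\right) + C{\left(2,-3 \right)} = \left(0 - 4\right) \left(- (-24 + 5)\right) + 25 = - 4 \left(\left(-1\right) \left(-19\right)\right) + 25 = \left(-4\right) 19 + 25 = -76 + 25 = -51$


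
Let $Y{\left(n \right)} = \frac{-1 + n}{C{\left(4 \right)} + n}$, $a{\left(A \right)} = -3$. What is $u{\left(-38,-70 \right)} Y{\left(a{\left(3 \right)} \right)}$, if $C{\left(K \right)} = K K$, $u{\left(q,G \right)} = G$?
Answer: $\frac{280}{13} \approx 21.538$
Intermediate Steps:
$C{\left(K \right)} = K^{2}$
$Y{\left(n \right)} = \frac{-1 + n}{16 + n}$ ($Y{\left(n \right)} = \frac{-1 + n}{4^{2} + n} = \frac{-1 + n}{16 + n}$)
$u{\left(-38,-70 \right)} Y{\left(a{\left(3 \right)} \right)} = - 70 \frac{-1 - 3}{16 - 3} = - 70 \cdot \frac{1}{13} \left(-4\right) = \left(-70\right) \left(- \frac{4}{13}\right) = \frac{280}{13}$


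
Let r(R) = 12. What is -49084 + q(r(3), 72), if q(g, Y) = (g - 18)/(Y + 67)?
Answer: -6822682/139 ≈ -49084.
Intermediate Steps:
q(g, Y) = (-18 + g)/(67 + Y)
-49084 + q(r(3), 72) = -49084 + (-18 + 12)/(67 + 72) = -49084 - 6/139 = -6822682/139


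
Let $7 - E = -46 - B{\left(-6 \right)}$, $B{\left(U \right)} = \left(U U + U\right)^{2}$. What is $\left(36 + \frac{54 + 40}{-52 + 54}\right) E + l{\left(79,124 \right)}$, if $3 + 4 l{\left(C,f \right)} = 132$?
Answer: $\frac{316525}{4} \approx 79131.0$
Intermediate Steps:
$l{\left(C,f \right)} = \frac{129}{4}$ ($l{\left(C,f \right)} = - \frac{3}{4} + \frac{1}{4} \cdot 132 = - \frac{3}{4} + 33 = \frac{129}{4}$)
$B{\left(U \right)} = \left(U + U^{2}\right)^{2}$ ($B{\left(U \right)} = \left(U^{2} + U\right)^{2} = \left(U + U^{2}\right)^{2}$)
$E = 953$ ($E = 7 - \left(-46 - \left(-6\right)^{2} \left(1 - 6\right)^{2}\right) = 7 - \left(-46 - 36 \left(-5\right)^{2}\right) = 7 - \left(-46 - 36 \cdot 25\right) = 7 - \left(-46 - 900\right) = 7 - -946 = 7 + 946 = 953$)
$\left(36 + \frac{54 + 40}{-52 + 54}\right) E + l{\left(79,124 \right)} = \left(36 + \frac{54 + 40}{-52 + 54}\right) 953 + \frac{129}{4} = \left(36 + \frac{94}{2}\right) 953 + \frac{129}{4} = \left(36 + 94 \cdot \frac{1}{2}\right) 953 + \frac{129}{4} = \left(36 + 47\right) 953 + \frac{129}{4} = 83 \cdot 953 + \frac{129}{4} = 79099 + \frac{129}{4} = \frac{316525}{4}$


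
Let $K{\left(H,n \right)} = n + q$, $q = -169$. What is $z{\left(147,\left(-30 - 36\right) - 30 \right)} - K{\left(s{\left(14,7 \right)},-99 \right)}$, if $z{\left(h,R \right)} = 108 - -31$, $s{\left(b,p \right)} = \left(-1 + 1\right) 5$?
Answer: $407$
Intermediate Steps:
$s{\left(b,p \right)} = 0$ ($s{\left(b,p \right)} = 0 \cdot 5 = 0$)
$z{\left(h,R \right)} = 139$ ($z{\left(h,R \right)} = 108 + 31 = 139$)
$K{\left(H,n \right)} = -169 + n$ ($K{\left(H,n \right)} = n - 169 = -169 + n$)
$z{\left(147,\left(-30 - 36\right) - 30 \right)} - K{\left(s{\left(14,7 \right)},-99 \right)} = 139 - \left(-169 - 99\right) = 139 - -268 = 139 + 268 = 407$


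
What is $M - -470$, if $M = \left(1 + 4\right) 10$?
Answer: $520$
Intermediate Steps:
$M = 50$ ($M = 5 \cdot 10 = 50$)
$M - -470 = 50 - -470 = 50 + 470 = 520$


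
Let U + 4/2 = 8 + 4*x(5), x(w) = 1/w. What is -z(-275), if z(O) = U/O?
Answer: 34/1375 ≈ 0.024727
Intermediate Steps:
x(w) = 1/w
U = 34/5 (U = -2 + (8 + 4/5) = -2 + (8 + 4*(⅕)) = -2 + (8 + ⅘) = -2 + 44/5 = 34/5 ≈ 6.8000)
z(O) = 34/(5*O)
-z(-275) = -34/(5*(-275)) = -34*(-1)/(5*275) = -1*(-34/1375) = 34/1375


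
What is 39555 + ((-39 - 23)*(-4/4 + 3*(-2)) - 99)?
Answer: 39890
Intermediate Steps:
39555 + ((-39 - 23)*(-4/4 + 3*(-2)) - 99) = 39555 + (-62*(-4*¼ - 6) - 99) = 39555 + (-62*(-1 - 6) - 99) = 39555 + (-62*(-7) - 99) = 39555 + (434 - 99) = 39555 + 335 = 39890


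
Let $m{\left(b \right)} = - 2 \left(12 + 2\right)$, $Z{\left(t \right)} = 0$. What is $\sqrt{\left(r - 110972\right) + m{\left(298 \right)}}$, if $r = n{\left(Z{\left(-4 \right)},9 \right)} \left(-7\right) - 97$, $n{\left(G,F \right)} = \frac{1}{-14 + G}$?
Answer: $\frac{i \sqrt{444386}}{2} \approx 333.31 i$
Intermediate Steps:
$m{\left(b \right)} = -28$ ($m{\left(b \right)} = \left(-2\right) 14 = -28$)
$r = - \frac{193}{2}$ ($r = \frac{1}{-14 + 0} \left(-7\right) - 97 = \frac{1}{-14} \left(-7\right) - 97 = \left(- \frac{1}{14}\right) \left(-7\right) - 97 = \frac{1}{2} - 97 = - \frac{193}{2} \approx -96.5$)
$\sqrt{\left(r - 110972\right) + m{\left(298 \right)}} = \sqrt{\left(- \frac{193}{2} - 110972\right) - 28} = \sqrt{- \frac{222137}{2} - 28} = \sqrt{- \frac{222193}{2}} = \frac{i \sqrt{444386}}{2}$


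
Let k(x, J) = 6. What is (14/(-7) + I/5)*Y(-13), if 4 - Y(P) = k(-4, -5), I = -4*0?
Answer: 4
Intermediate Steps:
I = 0
Y(P) = -2 (Y(P) = 4 - 1*6 = 4 - 6 = -2)
(14/(-7) + I/5)*Y(-13) = (14/(-7) + 0/5)*(-2) = (14*(-⅐) + 0*(⅕))*(-2) = (-2 + 0)*(-2) = -2*(-2) = 4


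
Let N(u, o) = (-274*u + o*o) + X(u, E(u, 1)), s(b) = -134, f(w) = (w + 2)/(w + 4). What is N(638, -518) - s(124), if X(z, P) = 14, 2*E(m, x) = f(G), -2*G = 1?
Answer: 93660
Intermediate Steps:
G = -½ (G = -½*1 = -½ ≈ -0.50000)
f(w) = (2 + w)/(4 + w)
E(m, x) = 3/14 (E(m, x) = ((2 - ½)/(4 - ½))/2 = ((3/2)/(7/2))/2 = ((2/7)*(3/2))/2 = (½)*(3/7) = 3/14)
N(u, o) = 14 + o² - 274*u (N(u, o) = (-274*u + o*o) + 14 = (-274*u + o²) + 14 = (o² - 274*u) + 14 = 14 + o² - 274*u)
N(638, -518) - s(124) = (14 + (-518)² - 274*638) - 1*(-134) = (14 + 268324 - 174812) + 134 = 93526 + 134 = 93660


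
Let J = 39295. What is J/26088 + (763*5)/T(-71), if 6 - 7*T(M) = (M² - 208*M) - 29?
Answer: 40169645/257932056 ≈ 0.15574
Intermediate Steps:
T(M) = 5 - M²/7 + 208*M/7 (T(M) = 6/7 - ((M² - 208*M) - 29)/7 = 6/7 - (-29 + M² - 208*M)/7 = 6/7 + (29/7 - M²/7 + 208*M/7) = 5 - M²/7 + 208*M/7)
J/26088 + (763*5)/T(-71) = 39295/26088 + (763*5)/(5 - ⅐*(-71)² + (208/7)*(-71)) = 39295*(1/26088) + 3815/(5 - ⅐*5041 - 14768/7) = 39295/26088 + 3815/(5 - 5041/7 - 14768/7) = 39295/26088 + 3815/(-19774/7) = 39295/26088 + 3815*(-7/19774) = 39295/26088 - 26705/19774 = 40169645/257932056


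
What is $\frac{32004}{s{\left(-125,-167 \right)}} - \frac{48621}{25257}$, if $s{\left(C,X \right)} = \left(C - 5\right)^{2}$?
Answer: $- \frac{1114156}{35570275} \approx -0.031323$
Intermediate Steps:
$s{\left(C,X \right)} = \left(-5 + C\right)^{2}$
$\frac{32004}{s{\left(-125,-167 \right)}} - \frac{48621}{25257} = \frac{32004}{\left(-5 - 125\right)^{2}} - \frac{48621}{25257} = \frac{32004}{\left(-130\right)^{2}} - \frac{16207}{8419} = \frac{32004}{16900} - \frac{16207}{8419} = 32004 \cdot \frac{1}{16900} - \frac{16207}{8419} = \frac{8001}{4225} - \frac{16207}{8419} = - \frac{1114156}{35570275}$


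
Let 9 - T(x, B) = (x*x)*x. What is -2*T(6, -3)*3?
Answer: 1242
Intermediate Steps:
T(x, B) = 9 - x**3 (T(x, B) = 9 - x*x*x = 9 - x**2*x = 9 - x**3)
-2*T(6, -3)*3 = -2*(9 - 1*6**3)*3 = -2*(9 - 1*216)*3 = -2*(9 - 216)*3 = -2*(-207)*3 = 414*3 = 1242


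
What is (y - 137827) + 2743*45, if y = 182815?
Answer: 168423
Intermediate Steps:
(y - 137827) + 2743*45 = (182815 - 137827) + 2743*45 = 44988 + 123435 = 168423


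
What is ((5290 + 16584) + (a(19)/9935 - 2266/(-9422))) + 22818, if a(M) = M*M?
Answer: 2091767716246/46803785 ≈ 44692.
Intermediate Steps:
a(M) = M²
((5290 + 16584) + (a(19)/9935 - 2266/(-9422))) + 22818 = ((5290 + 16584) + (19²/9935 - 2266/(-9422))) + 22818 = (21874 + (361*(1/9935) - 2266*(-1/9422))) + 22818 = (21874 + (361/9935 + 1133/4711)) + 22818 = (21874 + 12957026/46803785) + 22818 = 1023798950116/46803785 + 22818 = 2091767716246/46803785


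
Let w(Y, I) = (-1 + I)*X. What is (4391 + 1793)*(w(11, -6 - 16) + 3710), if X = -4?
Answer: 23511568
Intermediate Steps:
w(Y, I) = 4 - 4*I (w(Y, I) = (-1 + I)*(-4) = 4 - 4*I)
(4391 + 1793)*(w(11, -6 - 16) + 3710) = (4391 + 1793)*((4 - 4*(-6 - 16)) + 3710) = 6184*((4 - 4*(-22)) + 3710) = 6184*((4 + 88) + 3710) = 6184*(92 + 3710) = 6184*3802 = 23511568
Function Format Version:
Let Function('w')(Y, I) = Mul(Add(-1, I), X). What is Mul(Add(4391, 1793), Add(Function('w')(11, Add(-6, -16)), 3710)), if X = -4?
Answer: 23511568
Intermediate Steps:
Function('w')(Y, I) = Add(4, Mul(-4, I)) (Function('w')(Y, I) = Mul(Add(-1, I), -4) = Add(4, Mul(-4, I)))
Mul(Add(4391, 1793), Add(Function('w')(11, Add(-6, -16)), 3710)) = Mul(Add(4391, 1793), Add(Add(4, Mul(-4, Add(-6, -16))), 3710)) = Mul(6184, Add(Add(4, Mul(-4, -22)), 3710)) = Mul(6184, Add(Add(4, 88), 3710)) = Mul(6184, Add(92, 3710)) = Mul(6184, 3802) = 23511568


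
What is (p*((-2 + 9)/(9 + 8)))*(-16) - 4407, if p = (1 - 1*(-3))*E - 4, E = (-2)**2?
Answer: -76263/17 ≈ -4486.1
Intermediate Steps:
E = 4
p = 12 (p = (1 - 1*(-3))*4 - 4 = (1 + 3)*4 - 4 = 4*4 - 4 = 16 - 4 = 12)
(p*((-2 + 9)/(9 + 8)))*(-16) - 4407 = (12*((-2 + 9)/(9 + 8)))*(-16) - 4407 = (12*(7/17))*(-16) - 4407 = (84/17)*(-16) - 4407 = -1344/17 - 4407 = -76263/17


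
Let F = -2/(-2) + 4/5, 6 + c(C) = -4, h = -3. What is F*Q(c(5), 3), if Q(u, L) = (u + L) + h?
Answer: -18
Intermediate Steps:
c(C) = -10 (c(C) = -6 - 4 = -10)
Q(u, L) = -3 + L + u (Q(u, L) = (u + L) - 3 = (L + u) - 3 = -3 + L + u)
F = 9/5 (F = -2*(-½) + 4*(⅕) = 1 + ⅘ = 9/5 ≈ 1.8000)
F*Q(c(5), 3) = 9*(-3 + 3 - 10)/5 = (9/5)*(-10) = -18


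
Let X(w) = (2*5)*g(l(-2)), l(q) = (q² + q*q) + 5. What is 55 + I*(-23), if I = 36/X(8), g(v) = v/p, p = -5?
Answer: 1129/13 ≈ 86.846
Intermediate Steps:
l(q) = 5 + 2*q² (l(q) = (q² + q²) + 5 = 2*q² + 5 = 5 + 2*q²)
g(v) = -v/5 (g(v) = v/(-5) = v*(-⅕) = -v/5)
X(w) = -26 (X(w) = (2*5)*(-(5 + 2*(-2)²)/5) = 10*(-(5 + 2*4)/5) = 10*(-(5 + 8)/5) = 10*(-⅕*13) = 10*(-13/5) = -26)
I = -18/13 (I = 36/(-26) = 36*(-1/26) = -18/13 ≈ -1.3846)
55 + I*(-23) = 55 - 18/13*(-23) = 55 + 414/13 = 1129/13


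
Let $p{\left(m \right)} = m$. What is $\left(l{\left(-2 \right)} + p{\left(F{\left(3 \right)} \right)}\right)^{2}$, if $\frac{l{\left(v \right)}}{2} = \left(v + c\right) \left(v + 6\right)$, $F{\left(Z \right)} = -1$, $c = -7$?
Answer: $5329$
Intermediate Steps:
$l{\left(v \right)} = 2 \left(-7 + v\right) \left(6 + v\right)$ ($l{\left(v \right)} = 2 \left(v - 7\right) \left(v + 6\right) = 2 \left(-7 + v\right) \left(6 + v\right)$)
$\left(l{\left(-2 \right)} + p{\left(F{\left(3 \right)} \right)}\right)^{2} = \left(\left(-84 - -4 + 2 \left(-2\right)^{2}\right) - 1\right)^{2} = \left(\left(-84 + 4 + 2 \cdot 4\right) - 1\right)^{2} = \left(\left(-84 + 4 + 8\right) - 1\right)^{2} = \left(-72 - 1\right)^{2} = \left(-73\right)^{2} = 5329$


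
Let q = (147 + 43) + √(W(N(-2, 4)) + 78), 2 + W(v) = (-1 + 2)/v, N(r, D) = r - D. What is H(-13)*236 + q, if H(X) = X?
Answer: -2878 + √2730/6 ≈ -2869.3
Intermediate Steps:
W(v) = -2 + 1/v (W(v) = -2 + (-1 + 2)/v = -2 + 1/v)
q = 190 + √2730/6 (q = (147 + 43) + √((-2 + 1/(-2 - 1*4)) + 78) = 190 + √((-2 + 1/(-2 - 4)) + 78) = 190 + √((-2 + 1/(-6)) + 78) = 190 + √((-2 - ⅙) + 78) = 190 + √(-13/6 + 78) = 190 + √(455/6) = 190 + √2730/6 ≈ 198.71)
H(-13)*236 + q = -13*236 + (190 + √2730/6) = -3068 + (190 + √2730/6) = -2878 + √2730/6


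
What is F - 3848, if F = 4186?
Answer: 338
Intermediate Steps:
F - 3848 = 4186 - 3848 = 338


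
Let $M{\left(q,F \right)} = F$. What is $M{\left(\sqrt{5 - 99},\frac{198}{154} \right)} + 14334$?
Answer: $\frac{100347}{7} \approx 14335.0$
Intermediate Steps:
$M{\left(\sqrt{5 - 99},\frac{198}{154} \right)} + 14334 = \frac{198}{154} + 14334 = 198 \cdot \frac{1}{154} + 14334 = \frac{9}{7} + 14334 = \frac{100347}{7}$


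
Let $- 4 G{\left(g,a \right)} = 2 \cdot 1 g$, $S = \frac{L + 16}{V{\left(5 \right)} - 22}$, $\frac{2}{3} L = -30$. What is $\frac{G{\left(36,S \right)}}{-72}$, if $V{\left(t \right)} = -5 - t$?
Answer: $\frac{1}{4} \approx 0.25$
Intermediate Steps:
$L = -45$ ($L = \frac{3}{2} \left(-30\right) = -45$)
$S = \frac{29}{32}$ ($S = \frac{-45 + 16}{\left(-5 - 5\right) - 22} = - \frac{29}{\left(-5 - 5\right) - 22} = - \frac{29}{-10 - 22} = - \frac{29}{-32} = \left(-29\right) \left(- \frac{1}{32}\right) = \frac{29}{32} \approx 0.90625$)
$G{\left(g,a \right)} = - \frac{g}{2}$ ($G{\left(g,a \right)} = - \frac{2 \cdot 1 g}{4} = - \frac{2 g}{4} = - \frac{g}{2}$)
$\frac{G{\left(36,S \right)}}{-72} = \frac{\left(- \frac{1}{2}\right) 36}{-72} = \left(- \frac{1}{72}\right) \left(-18\right) = \frac{1}{4}$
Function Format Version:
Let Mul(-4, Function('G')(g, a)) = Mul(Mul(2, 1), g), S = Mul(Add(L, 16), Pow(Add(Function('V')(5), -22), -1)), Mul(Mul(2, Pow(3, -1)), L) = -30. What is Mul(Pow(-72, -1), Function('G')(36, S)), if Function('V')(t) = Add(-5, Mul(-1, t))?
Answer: Rational(1, 4) ≈ 0.25000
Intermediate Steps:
L = -45 (L = Mul(Rational(3, 2), -30) = -45)
S = Rational(29, 32) (S = Mul(Add(-45, 16), Pow(Add(Add(-5, Mul(-1, 5)), -22), -1)) = Mul(-29, Pow(Add(Add(-5, -5), -22), -1)) = Mul(-29, Pow(Add(-10, -22), -1)) = Mul(-29, Pow(-32, -1)) = Mul(-29, Rational(-1, 32)) = Rational(29, 32) ≈ 0.90625)
Function('G')(g, a) = Mul(Rational(-1, 2), g) (Function('G')(g, a) = Mul(Rational(-1, 4), Mul(Mul(2, 1), g)) = Mul(Rational(-1, 4), Mul(2, g)) = Mul(Rational(-1, 2), g))
Mul(Pow(-72, -1), Function('G')(36, S)) = Mul(Pow(-72, -1), Mul(Rational(-1, 2), 36)) = Mul(Rational(-1, 72), -18) = Rational(1, 4)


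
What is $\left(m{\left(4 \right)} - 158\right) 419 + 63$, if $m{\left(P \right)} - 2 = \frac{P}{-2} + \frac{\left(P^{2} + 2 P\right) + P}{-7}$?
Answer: $-67815$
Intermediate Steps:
$m{\left(P \right)} = 2 - \frac{13 P}{14} - \frac{P^{2}}{7}$ ($m{\left(P \right)} = 2 + \left(\frac{P}{-2} + \frac{\left(P^{2} + 2 P\right) + P}{-7}\right) = 2 + \left(P \left(- \frac{1}{2}\right) + \left(P^{2} + 3 P\right) \left(- \frac{1}{7}\right)\right) = 2 - \left(\frac{P^{2}}{7} + \frac{13 P}{14}\right) = 2 - \frac{13 P}{14} - \frac{P^{2}}{7}$)
$\left(m{\left(4 \right)} - 158\right) 419 + 63 = \left(\left(2 - \frac{26}{7} - \frac{4^{2}}{7}\right) - 158\right) 419 + 63 = \left(\left(2 - \frac{26}{7} - \frac{16}{7}\right) - 158\right) 419 + 63 = \left(-4 - 158\right) 419 + 63 = \left(-162\right) 419 + 63 = -67878 + 63 = -67815$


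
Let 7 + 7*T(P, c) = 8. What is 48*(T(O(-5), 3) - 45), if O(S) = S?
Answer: -15072/7 ≈ -2153.1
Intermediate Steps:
T(P, c) = 1/7 (T(P, c) = -1 + (1/7)*8 = -1 + 8/7 = 1/7)
48*(T(O(-5), 3) - 45) = 48*(1/7 - 45) = 48*(-314/7) = -15072/7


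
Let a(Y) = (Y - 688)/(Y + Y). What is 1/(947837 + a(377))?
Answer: 754/714668787 ≈ 1.0550e-6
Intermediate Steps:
a(Y) = (-688 + Y)/(2*Y) (a(Y) = (-688 + Y)/((2*Y)) = (-688 + Y)*(1/(2*Y)) = (-688 + Y)/(2*Y))
1/(947837 + a(377)) = 1/(947837 + (½)*(-688 + 377)/377) = 1/(947837 + (½)*(1/377)*(-311)) = 1/(947837 - 311/754) = 1/(714668787/754) = 754/714668787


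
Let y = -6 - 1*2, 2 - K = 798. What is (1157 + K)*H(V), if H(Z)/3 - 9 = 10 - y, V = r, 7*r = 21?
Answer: 29241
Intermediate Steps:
K = -796 (K = 2 - 1*798 = 2 - 798 = -796)
y = -8 (y = -6 - 2 = -8)
r = 3 (r = (1/7)*21 = 3)
V = 3
H(Z) = 81 (H(Z) = 27 + 3*(10 - 1*(-8)) = 27 + 3*(10 + 8) = 27 + 3*18 = 27 + 54 = 81)
(1157 + K)*H(V) = (1157 - 796)*81 = 361*81 = 29241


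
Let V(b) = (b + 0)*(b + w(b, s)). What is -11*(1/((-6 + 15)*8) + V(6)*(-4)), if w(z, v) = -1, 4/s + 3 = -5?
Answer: 95029/72 ≈ 1319.8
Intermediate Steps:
s = -½ (s = 4/(-3 - 5) = 4/(-8) = 4*(-⅛) = -½ ≈ -0.50000)
V(b) = b*(-1 + b) (V(b) = (b + 0)*(b - 1) = b*(-1 + b))
-11*(1/((-6 + 15)*8) + V(6)*(-4)) = -11*(1/((-6 + 15)*8) + (6*(-1 + 6))*(-4)) = -11*((⅛)/9 + (6*5)*(-4)) = -11*((⅑)*(⅛) + 30*(-4)) = -11*(1/72 - 120) = -11*(-8639/72) = 95029/72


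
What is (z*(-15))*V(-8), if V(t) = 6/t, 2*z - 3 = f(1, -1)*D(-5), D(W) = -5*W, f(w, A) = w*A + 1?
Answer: 135/8 ≈ 16.875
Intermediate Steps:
f(w, A) = 1 + A*w (f(w, A) = A*w + 1 = 1 + A*w)
z = 3/2 (z = 3/2 + ((1 - 1*1)*(-5*(-5)))/2 = 3/2 + ((1 - 1)*25)/2 = 3/2 + (0*25)/2 = 3/2 + (½)*0 = 3/2 + 0 = 3/2 ≈ 1.5000)
(z*(-15))*V(-8) = ((3/2)*(-15))*(6/(-8)) = -135*(-1)/8 = -45/2*(-¾) = 135/8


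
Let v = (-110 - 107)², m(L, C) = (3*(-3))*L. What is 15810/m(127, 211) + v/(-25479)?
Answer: -50738413/3235833 ≈ -15.680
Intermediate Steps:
m(L, C) = -9*L
v = 47089 (v = (-217)² = 47089)
15810/m(127, 211) + v/(-25479) = 15810/((-9*127)) + 47089/(-25479) = 15810/(-1143) + 47089*(-1/25479) = 15810*(-1/1143) - 47089/25479 = -5270/381 - 47089/25479 = -50738413/3235833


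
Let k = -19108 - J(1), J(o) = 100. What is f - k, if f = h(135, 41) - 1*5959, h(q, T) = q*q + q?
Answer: 31609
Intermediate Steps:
h(q, T) = q + q² (h(q, T) = q² + q = q + q²)
f = 12401 (f = 135*(1 + 135) - 1*5959 = 135*136 - 5959 = 18360 - 5959 = 12401)
k = -19208 (k = -19108 - 1*100 = -19108 - 100 = -19208)
f - k = 12401 - 1*(-19208) = 12401 + 19208 = 31609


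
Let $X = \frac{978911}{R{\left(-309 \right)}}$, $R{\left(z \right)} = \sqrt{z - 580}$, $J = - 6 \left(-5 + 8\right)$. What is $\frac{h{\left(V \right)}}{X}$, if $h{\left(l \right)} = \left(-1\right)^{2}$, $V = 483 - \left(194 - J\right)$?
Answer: $\frac{i \sqrt{889}}{978911} \approx 3.0458 \cdot 10^{-5} i$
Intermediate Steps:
$J = -18$ ($J = \left(-6\right) 3 = -18$)
$V = 271$ ($V = 483 - \left(194 - -18\right) = 483 - \left(194 + 18\right) = 483 - 212 = 271$)
$R{\left(z \right)} = \sqrt{-580 + z}$
$X = - \frac{978911 i \sqrt{889}}{889}$ ($X = \frac{978911}{\sqrt{-580 - 309}} = \frac{978911}{\sqrt{-889}} = \frac{978911}{i \sqrt{889}} = 978911 \left(- \frac{i \sqrt{889}}{889}\right) = - \frac{978911 i \sqrt{889}}{889} \approx - 32832.0 i$)
$h{\left(l \right)} = 1$
$\frac{h{\left(V \right)}}{X} = 1 \frac{1}{\left(- \frac{978911}{889}\right) i \sqrt{889}} = 1 \frac{i \sqrt{889}}{978911} = \frac{i \sqrt{889}}{978911}$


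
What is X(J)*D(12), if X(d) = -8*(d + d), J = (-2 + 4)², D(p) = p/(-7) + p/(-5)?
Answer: 9216/35 ≈ 263.31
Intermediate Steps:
D(p) = -12*p/35 (D(p) = p*(-⅐) + p*(-⅕) = -p/7 - p/5 = -12*p/35)
J = 4 (J = 2² = 4)
X(d) = -16*d
X(J)*D(12) = (-16*4)*(-12/35*12) = -64*(-144/35) = 9216/35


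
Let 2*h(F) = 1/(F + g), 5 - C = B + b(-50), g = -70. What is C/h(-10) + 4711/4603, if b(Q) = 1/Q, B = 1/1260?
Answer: -1162927739/1449945 ≈ -802.05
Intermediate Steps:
B = 1/1260 ≈ 0.00079365
b(Q) = 1/Q
C = 31621/6300 (C = 5 - (1/1260 + 1/(-50)) = 5 - (1/1260 - 1/50) = 5 - 1*(-121/6300) = 5 + 121/6300 = 31621/6300 ≈ 5.0192)
h(F) = 1/(2*(-70 + F)) (h(F) = 1/(2*(F - 70)) = 1/(2*(-70 + F)))
C/h(-10) + 4711/4603 = 31621/(6300*((1/(2*(-70 - 10))))) + 4711/4603 = 31621/(6300*(((½)/(-80)))) + 4711*(1/4603) = 31621/(6300*(((½)*(-1/80)))) + 4711/4603 = 31621/(6300*(-1/160)) + 4711/4603 = (31621/6300)*(-160) + 4711/4603 = -252968/315 + 4711/4603 = -1162927739/1449945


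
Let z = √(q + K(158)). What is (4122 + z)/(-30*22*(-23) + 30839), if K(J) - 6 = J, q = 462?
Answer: 4122/46019 + √626/46019 ≈ 0.090115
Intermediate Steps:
K(J) = 6 + J
z = √626 (z = √(462 + (6 + 158)) = √(462 + 164) = √626 ≈ 25.020)
(4122 + z)/(-30*22*(-23) + 30839) = (4122 + √626)/(-30*22*(-23) + 30839) = (4122 + √626)/(-660*(-23) + 30839) = (4122 + √626)/(15180 + 30839) = (4122 + √626)/46019 = (4122 + √626)*(1/46019) = 4122/46019 + √626/46019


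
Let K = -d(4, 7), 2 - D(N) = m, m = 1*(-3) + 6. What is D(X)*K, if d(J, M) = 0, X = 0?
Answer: 0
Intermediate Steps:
m = 3 (m = -3 + 6 = 3)
D(N) = -1 (D(N) = 2 - 1*3 = 2 - 3 = -1)
K = 0 (K = -1*0 = 0)
D(X)*K = -1*0 = 0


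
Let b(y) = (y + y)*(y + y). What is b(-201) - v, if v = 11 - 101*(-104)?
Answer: 151089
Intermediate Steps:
v = 10515 (v = 11 + 10504 = 10515)
b(y) = 4*y² (b(y) = (2*y)*(2*y) = 4*y²)
b(-201) - v = 4*(-201)² - 1*10515 = 4*40401 - 10515 = 161604 - 10515 = 151089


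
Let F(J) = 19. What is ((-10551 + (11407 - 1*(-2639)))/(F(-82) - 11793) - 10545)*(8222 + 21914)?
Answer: -1870847777100/5887 ≈ -3.1779e+8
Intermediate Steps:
((-10551 + (11407 - 1*(-2639)))/(F(-82) - 11793) - 10545)*(8222 + 21914) = ((-10551 + (11407 - 1*(-2639)))/(19 - 11793) - 10545)*(8222 + 21914) = ((-10551 + (11407 + 2639))/(-11774) - 10545)*30136 = ((-10551 + 14046)*(-1/11774) - 10545)*30136 = (3495*(-1/11774) - 10545)*30136 = (-3495/11774 - 10545)*30136 = -124160325/11774*30136 = -1870847777100/5887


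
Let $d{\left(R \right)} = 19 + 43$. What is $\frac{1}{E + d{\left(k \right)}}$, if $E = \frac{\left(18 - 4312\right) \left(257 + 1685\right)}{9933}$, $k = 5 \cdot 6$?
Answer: $- \frac{9933}{7723102} \approx -0.0012861$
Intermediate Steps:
$k = 30$
$d{\left(R \right)} = 62$
$E = - \frac{8338948}{9933}$ ($E = \left(-4294\right) 1942 \cdot \frac{1}{9933} = \left(-8338948\right) \frac{1}{9933} = - \frac{8338948}{9933} \approx -839.52$)
$\frac{1}{E + d{\left(k \right)}} = \frac{1}{- \frac{8338948}{9933} + 62} = \frac{1}{- \frac{7723102}{9933}} = - \frac{9933}{7723102}$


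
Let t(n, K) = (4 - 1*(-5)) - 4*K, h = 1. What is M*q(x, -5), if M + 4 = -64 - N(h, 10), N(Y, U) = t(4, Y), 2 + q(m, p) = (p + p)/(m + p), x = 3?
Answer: -219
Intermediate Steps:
t(n, K) = 9 - 4*K (t(n, K) = (4 + 5) - 4*K = 9 - 4*K)
q(m, p) = -2 + 2*p/(m + p) (q(m, p) = -2 + (p + p)/(m + p) = -2 + (2*p)/(m + p) = -2 + 2*p/(m + p))
N(Y, U) = 9 - 4*Y
M = -73 (M = -4 + (-64 - (9 - 4*1)) = -4 + (-64 - (9 - 4)) = -4 + (-64 - 1*5) = -4 + (-64 - 5) = -4 - 69 = -73)
M*q(x, -5) = -(-146)*3/(3 - 5) = -(-146)*3/(-2) = -(-146)*3*(-1)/2 = -73*3 = -219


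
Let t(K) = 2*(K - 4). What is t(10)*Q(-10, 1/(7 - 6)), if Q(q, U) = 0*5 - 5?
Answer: -60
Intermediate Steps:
t(K) = -8 + 2*K (t(K) = 2*(-4 + K) = -8 + 2*K)
Q(q, U) = -5 (Q(q, U) = 0 - 5 = -5)
t(10)*Q(-10, 1/(7 - 6)) = (-8 + 2*10)*(-5) = (-8 + 20)*(-5) = 12*(-5) = -60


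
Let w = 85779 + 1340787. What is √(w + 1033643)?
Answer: √2460209 ≈ 1568.5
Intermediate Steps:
w = 1426566
√(w + 1033643) = √(1426566 + 1033643) = √2460209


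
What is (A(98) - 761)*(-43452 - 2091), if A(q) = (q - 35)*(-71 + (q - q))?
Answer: 238372062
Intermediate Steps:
A(q) = 2485 - 71*q (A(q) = (-35 + q)*(-71 + 0) = (-35 + q)*(-71) = 2485 - 71*q)
(A(98) - 761)*(-43452 - 2091) = ((2485 - 71*98) - 761)*(-43452 - 2091) = ((2485 - 6958) - 761)*(-45543) = (-4473 - 761)*(-45543) = -5234*(-45543) = 238372062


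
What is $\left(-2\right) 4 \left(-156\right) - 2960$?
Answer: $-1712$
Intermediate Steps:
$\left(-2\right) 4 \left(-156\right) - 2960 = \left(-8\right) \left(-156\right) - 2960 = 1248 - 2960 = -1712$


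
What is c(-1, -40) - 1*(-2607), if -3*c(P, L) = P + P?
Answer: 7823/3 ≈ 2607.7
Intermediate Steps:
c(P, L) = -2*P/3 (c(P, L) = -(P + P)/3 = -2*P/3)
c(-1, -40) - 1*(-2607) = -⅔*(-1) - 1*(-2607) = ⅔ + 2607 = 7823/3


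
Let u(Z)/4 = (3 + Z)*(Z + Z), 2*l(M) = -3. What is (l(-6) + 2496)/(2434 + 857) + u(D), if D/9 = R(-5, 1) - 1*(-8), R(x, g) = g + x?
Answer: 24644671/2194 ≈ 11233.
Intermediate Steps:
l(M) = -3/2 (l(M) = (½)*(-3) = -3/2)
D = 36 (D = 9*((1 - 5) - 1*(-8)) = 9*(-4 + 8) = 9*4 = 36)
u(Z) = 8*Z*(3 + Z) (u(Z) = 4*((3 + Z)*(Z + Z)) = 4*((3 + Z)*(2*Z)) = 4*(2*Z*(3 + Z)) = 8*Z*(3 + Z))
(l(-6) + 2496)/(2434 + 857) + u(D) = (-3/2 + 2496)/(2434 + 857) + 8*36*(3 + 36) = (4989/2)/3291 + 8*36*39 = (4989/2)*(1/3291) + 11232 = 1663/2194 + 11232 = 24644671/2194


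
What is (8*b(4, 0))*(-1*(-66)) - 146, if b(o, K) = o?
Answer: 1966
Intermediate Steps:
(8*b(4, 0))*(-1*(-66)) - 146 = (8*4)*(-1*(-66)) - 146 = 32*66 - 146 = 2112 - 146 = 1966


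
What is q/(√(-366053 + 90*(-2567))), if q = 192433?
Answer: -192433*I*√597083/597083 ≈ -249.04*I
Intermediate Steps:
q/(√(-366053 + 90*(-2567))) = 192433/(√(-366053 + 90*(-2567))) = 192433/(√(-366053 - 231030)) = 192433/(√(-597083)) = 192433/((I*√597083)) = 192433*(-I*√597083/597083) = -192433*I*√597083/597083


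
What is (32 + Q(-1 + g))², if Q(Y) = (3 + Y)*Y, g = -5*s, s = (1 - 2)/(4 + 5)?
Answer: 6250000/6561 ≈ 952.60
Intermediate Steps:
s = -⅑ (s = -1/9 = -1*⅑ = -⅑ ≈ -0.11111)
g = 5/9 (g = -5*(-⅑) = 5/9 ≈ 0.55556)
Q(Y) = Y*(3 + Y)
(32 + Q(-1 + g))² = (32 + (-1 + 5/9)*(3 + (-1 + 5/9)))² = (32 - 4*(3 - 4/9)/9)² = (32 - 4/9*23/9)² = (32 - 92/81)² = (2500/81)² = 6250000/6561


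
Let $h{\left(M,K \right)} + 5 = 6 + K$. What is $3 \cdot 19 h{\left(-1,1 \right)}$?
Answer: $114$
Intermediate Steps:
$h{\left(M,K \right)} = 1 + K$ ($h{\left(M,K \right)} = -5 + \left(6 + K\right) = 1 + K$)
$3 \cdot 19 h{\left(-1,1 \right)} = 3 \cdot 19 \left(1 + 1\right) = 57 \cdot 2 = 114$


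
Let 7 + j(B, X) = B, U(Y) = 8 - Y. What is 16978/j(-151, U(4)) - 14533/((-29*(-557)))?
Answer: -138270924/1276087 ≈ -108.36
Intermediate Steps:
j(B, X) = -7 + B
16978/j(-151, U(4)) - 14533/((-29*(-557))) = 16978/(-7 - 151) - 14533/((-29*(-557))) = 16978/(-158) - 14533/16153 = 16978*(-1/158) - 14533*1/16153 = -8489/79 - 14533/16153 = -138270924/1276087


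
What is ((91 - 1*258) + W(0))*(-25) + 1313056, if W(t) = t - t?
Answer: 1317231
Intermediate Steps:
W(t) = 0
((91 - 1*258) + W(0))*(-25) + 1313056 = ((91 - 1*258) + 0)*(-25) + 1313056 = ((91 - 258) + 0)*(-25) + 1313056 = (-167 + 0)*(-25) + 1313056 = -167*(-25) + 1313056 = 4175 + 1313056 = 1317231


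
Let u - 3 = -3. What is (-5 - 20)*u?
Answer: 0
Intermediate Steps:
u = 0 (u = 3 - 3 = 0)
(-5 - 20)*u = (-5 - 20)*0 = -25*0 = 0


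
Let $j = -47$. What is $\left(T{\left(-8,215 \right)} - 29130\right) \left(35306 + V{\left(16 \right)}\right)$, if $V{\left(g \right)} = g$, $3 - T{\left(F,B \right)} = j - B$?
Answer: $-1019569530$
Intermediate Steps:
$T{\left(F,B \right)} = 50 + B$ ($T{\left(F,B \right)} = 3 - \left(-47 - B\right) = 3 + \left(47 + B\right) = 50 + B$)
$\left(T{\left(-8,215 \right)} - 29130\right) \left(35306 + V{\left(16 \right)}\right) = \left(\left(50 + 215\right) - 29130\right) \left(35306 + 16\right) = \left(265 - 29130\right) 35322 = \left(-28865\right) 35322 = -1019569530$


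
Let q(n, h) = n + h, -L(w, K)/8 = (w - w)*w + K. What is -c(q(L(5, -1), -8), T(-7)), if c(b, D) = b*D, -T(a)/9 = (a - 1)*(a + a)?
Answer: 0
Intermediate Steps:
T(a) = -18*a*(-1 + a) (T(a) = -9*(a - 1)*(a + a) = -9*(-1 + a)*2*a = -18*a*(-1 + a))
L(w, K) = -8*K (L(w, K) = -8*((w - w)*w + K) = -8*(0*w + K) = -8*(0 + K) = -8*K)
q(n, h) = h + n
c(b, D) = D*b
-c(q(L(5, -1), -8), T(-7)) = -18*(-7)*(1 - 1*(-7))*(-8 - 8*(-1)) = -18*(-7)*(1 + 7)*(-8 + 8) = -18*(-7)*8*0 = -(-1008)*0 = -1*0 = 0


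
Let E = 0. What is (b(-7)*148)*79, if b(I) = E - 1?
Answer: -11692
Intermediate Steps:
b(I) = -1 (b(I) = 0 - 1 = -1)
(b(-7)*148)*79 = -1*148*79 = -148*79 = -11692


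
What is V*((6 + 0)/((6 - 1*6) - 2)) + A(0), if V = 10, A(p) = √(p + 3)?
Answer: -30 + √3 ≈ -28.268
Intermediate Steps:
A(p) = √(3 + p)
V*((6 + 0)/((6 - 1*6) - 2)) + A(0) = 10*((6 + 0)/((6 - 1*6) - 2)) + √(3 + 0) = 10*(6/((6 - 6) - 2)) + √3 = 10*(6/(0 - 2)) + √3 = 10*(6/(-2)) + √3 = 10*(6*(-½)) + √3 = 10*(-3) + √3 = -30 + √3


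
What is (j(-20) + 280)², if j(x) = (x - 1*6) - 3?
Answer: 63001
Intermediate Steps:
j(x) = -9 + x (j(x) = (x - 6) - 3 = (-6 + x) - 3 = -9 + x)
(j(-20) + 280)² = ((-9 - 20) + 280)² = (-29 + 280)² = 251² = 63001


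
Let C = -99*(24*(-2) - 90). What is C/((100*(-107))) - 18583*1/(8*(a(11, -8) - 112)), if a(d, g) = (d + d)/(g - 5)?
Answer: 605838953/31629200 ≈ 19.154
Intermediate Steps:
a(d, g) = 2*d/(-5 + g) (a(d, g) = (2*d)/(-5 + g) = 2*d/(-5 + g))
C = 13662 (C = -99*(-48 - 90) = -99*(-138) = 13662)
C/((100*(-107))) - 18583*1/(8*(a(11, -8) - 112)) = 13662/((100*(-107))) - 18583*1/(8*(2*11/(-5 - 8) - 112)) = 13662/(-10700) - 18583*1/(8*(2*11/(-13) - 112)) = 13662*(-1/10700) - 18583*1/(8*(2*11*(-1/13) - 112)) = -6831/5350 - 18583*1/(8*(-22/13 - 112)) = -6831/5350 - 18583/(8*(-1478/13)) = -6831/5350 - 18583/(-11824/13) = -6831/5350 - 18583*(-13/11824) = -6831/5350 + 241579/11824 = 605838953/31629200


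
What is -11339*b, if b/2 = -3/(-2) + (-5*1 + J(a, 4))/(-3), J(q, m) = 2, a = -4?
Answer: -56695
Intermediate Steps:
b = 5 (b = 2*(-3/(-2) + (-5*1 + 2)/(-3)) = 2*(-3*(-1/2) + (-5 + 2)*(-1/3)) = 2*(3/2 - 3*(-1/3)) = 2*(3/2 + 1) = 2*(5/2) = 5)
-11339*b = -11339*5 = -391*145 = -56695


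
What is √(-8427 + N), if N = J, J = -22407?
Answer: 3*I*√3426 ≈ 175.6*I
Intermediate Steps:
N = -22407
√(-8427 + N) = √(-8427 - 22407) = √(-30834) = 3*I*√3426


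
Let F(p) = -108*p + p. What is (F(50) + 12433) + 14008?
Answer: 21091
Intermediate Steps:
F(p) = -107*p
(F(50) + 12433) + 14008 = (-107*50 + 12433) + 14008 = (-5350 + 12433) + 14008 = 7083 + 14008 = 21091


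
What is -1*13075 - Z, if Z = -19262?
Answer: 6187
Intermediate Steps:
-1*13075 - Z = -1*13075 - 1*(-19262) = -13075 + 19262 = 6187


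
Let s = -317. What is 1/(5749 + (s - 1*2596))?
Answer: 1/2836 ≈ 0.00035261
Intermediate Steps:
1/(5749 + (s - 1*2596)) = 1/(5749 + (-317 - 1*2596)) = 1/(5749 + (-317 - 2596)) = 1/(5749 - 2913) = 1/2836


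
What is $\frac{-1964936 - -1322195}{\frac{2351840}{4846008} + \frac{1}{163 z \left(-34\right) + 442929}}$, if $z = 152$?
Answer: $- \frac{155524210549497405}{117431175149} \approx -1.3244 \cdot 10^{6}$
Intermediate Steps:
$\frac{-1964936 - -1322195}{\frac{2351840}{4846008} + \frac{1}{163 z \left(-34\right) + 442929}} = \frac{-1964936 - -1322195}{\frac{2351840}{4846008} + \frac{1}{163 \cdot 152 \left(-34\right) + 442929}} = \frac{-1964936 + \left(-464844 + 1787039\right)}{2351840 \cdot \frac{1}{4846008} + \frac{1}{24776 \left(-34\right) + 442929}} = \frac{-1964936 + 1322195}{\frac{293980}{605751} + \frac{1}{-842384 + 442929}} = - \frac{642741}{\frac{293980}{605751} + \frac{1}{-399455}} = - \frac{642741}{\frac{293980}{605751} - \frac{1}{399455}} = - \frac{642741}{\frac{117431175149}{241970265705}} = \left(-642741\right) \frac{241970265705}{117431175149} = - \frac{155524210549497405}{117431175149}$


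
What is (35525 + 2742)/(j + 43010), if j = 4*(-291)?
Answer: 38267/41846 ≈ 0.91447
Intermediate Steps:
j = -1164
(35525 + 2742)/(j + 43010) = (35525 + 2742)/(-1164 + 43010) = 38267/41846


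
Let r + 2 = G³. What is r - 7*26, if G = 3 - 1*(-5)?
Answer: 328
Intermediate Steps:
G = 8 (G = 3 + 5 = 8)
r = 510 (r = -2 + 8³ = -2 + 512 = 510)
r - 7*26 = 510 - 7*26 = 510 - 182 = 328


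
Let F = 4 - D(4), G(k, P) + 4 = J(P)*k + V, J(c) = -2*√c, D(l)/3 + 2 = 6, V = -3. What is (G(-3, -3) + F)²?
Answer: 117 - 180*I*√3 ≈ 117.0 - 311.77*I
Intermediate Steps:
D(l) = 12 (D(l) = -6 + 3*6 = -6 + 18 = 12)
G(k, P) = -7 - 2*k*√P (G(k, P) = -4 + ((-2*√P)*k - 3) = -4 + (-2*k*√P - 3) = -4 + (-3 - 2*k*√P) = -7 - 2*k*√P)
F = -8 (F = 4 - 1*12 = 4 - 12 = -8)
(G(-3, -3) + F)² = ((-7 - 2*(-3)*√(-3)) - 8)² = ((-7 - 2*(-3)*I*√3) - 8)² = ((-7 + 6*I*√3) - 8)² = (-15 + 6*I*√3)²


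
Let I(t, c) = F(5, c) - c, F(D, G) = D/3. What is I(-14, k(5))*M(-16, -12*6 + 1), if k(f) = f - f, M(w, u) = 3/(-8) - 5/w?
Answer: -5/48 ≈ -0.10417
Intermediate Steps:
F(D, G) = D/3 (F(D, G) = D*(⅓) = D/3)
M(w, u) = -3/8 - 5/w (M(w, u) = 3*(-⅛) - 5/w = -3/8 - 5/w)
k(f) = 0
I(t, c) = 5/3 - c (I(t, c) = (⅓)*5 - c = 5/3 - c)
I(-14, k(5))*M(-16, -12*6 + 1) = (5/3 - 1*0)*(-3/8 - 5/(-16)) = (5/3 + 0)*(-3/8 - 5*(-1/16)) = 5*(-3/8 + 5/16)/3 = (5/3)*(-1/16) = -5/48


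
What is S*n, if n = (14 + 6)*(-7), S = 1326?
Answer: -185640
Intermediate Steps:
n = -140 (n = 20*(-7) = -140)
S*n = 1326*(-140) = -185640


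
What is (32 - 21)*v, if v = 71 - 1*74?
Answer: -33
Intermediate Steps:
v = -3 (v = 71 - 74 = -3)
(32 - 21)*v = (32 - 21)*(-3) = 11*(-3) = -33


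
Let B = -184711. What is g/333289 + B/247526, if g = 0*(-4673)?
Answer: -184711/247526 ≈ -0.74623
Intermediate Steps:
g = 0
g/333289 + B/247526 = 0/333289 - 184711/247526 = 0*(1/333289) - 184711*1/247526 = 0 - 184711/247526 = -184711/247526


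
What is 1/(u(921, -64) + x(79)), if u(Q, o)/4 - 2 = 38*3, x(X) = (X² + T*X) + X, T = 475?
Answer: 1/44309 ≈ 2.2569e-5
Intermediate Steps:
x(X) = X² + 476*X (x(X) = (X² + 475*X) + X = X² + 476*X)
u(Q, o) = 464 (u(Q, o) = 8 + 4*(38*3) = 8 + 4*114 = 8 + 456 = 464)
1/(u(921, -64) + x(79)) = 1/(464 + 79*(476 + 79)) = 1/(464 + 79*555) = 1/(464 + 43845) = 1/44309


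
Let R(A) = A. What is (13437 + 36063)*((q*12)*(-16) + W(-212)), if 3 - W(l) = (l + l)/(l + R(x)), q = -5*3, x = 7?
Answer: 5846850900/41 ≈ 1.4261e+8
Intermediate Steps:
q = -15
W(l) = 3 - 2*l/(7 + l) (W(l) = 3 - (l + l)/(l + 7) = 3 - 2*l/(7 + l))
(13437 + 36063)*((q*12)*(-16) + W(-212)) = (13437 + 36063)*(-15*12*(-16) + (21 - 212)/(7 - 212)) = 49500*(-180*(-16) - 191/(-205)) = 49500*(2880 - 1/205*(-191)) = 49500*(2880 + 191/205) = 49500*(590591/205) = 5846850900/41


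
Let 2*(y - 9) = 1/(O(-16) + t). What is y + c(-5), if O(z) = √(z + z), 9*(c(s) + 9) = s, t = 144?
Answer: (-40*√2 + 1431*I)/(72*(√2 - 36*I)) ≈ -0.55209 - 0.00013619*I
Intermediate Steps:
c(s) = -9 + s/9
O(z) = √2*√z (O(z) = √(2*z) = √2*√z)
y = 9 + 1/(2*(144 + 4*I*√2)) (y = 9 + 1/(2*(√2*√(-16) + 144)) = 9 + 1/(2*(√2*(4*I) + 144)) = 9 + 1/(2*(4*I*√2 + 144)) = 9 + 1/(2*(144 + 4*I*√2)) ≈ 9.0035 - 0.00013619*I)
y + c(-5) = (23373/2596 - I*√2/10384) + (-9 + (⅑)*(-5)) = (23373/2596 - I*√2/10384) + (-9 - 5/9) = (23373/2596 - I*√2/10384) - 86/9 = -12899/23364 - I*√2/10384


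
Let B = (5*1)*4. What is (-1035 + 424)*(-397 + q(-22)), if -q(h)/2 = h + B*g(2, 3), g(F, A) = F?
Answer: 264563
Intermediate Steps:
B = 20 (B = 5*4 = 20)
q(h) = -80 - 2*h (q(h) = -2*(h + 20*2) = -2*(h + 40) = -2*(40 + h) = -80 - 2*h)
(-1035 + 424)*(-397 + q(-22)) = (-1035 + 424)*(-397 + (-80 - 2*(-22))) = -611*(-397 + (-80 + 44)) = -611*(-397 - 36) = -611*(-433) = 264563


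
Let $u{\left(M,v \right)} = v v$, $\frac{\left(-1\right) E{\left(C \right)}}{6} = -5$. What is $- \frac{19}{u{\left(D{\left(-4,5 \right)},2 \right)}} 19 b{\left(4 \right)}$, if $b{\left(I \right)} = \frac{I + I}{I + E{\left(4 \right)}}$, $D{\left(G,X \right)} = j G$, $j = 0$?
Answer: $- \frac{361}{17} \approx -21.235$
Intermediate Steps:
$E{\left(C \right)} = 30$ ($E{\left(C \right)} = \left(-6\right) \left(-5\right) = 30$)
$D{\left(G,X \right)} = 0$ ($D{\left(G,X \right)} = 0 G = 0$)
$u{\left(M,v \right)} = v^{2}$
$b{\left(I \right)} = \frac{2 I}{30 + I}$ ($b{\left(I \right)} = \frac{I + I}{I + 30} = \frac{2 I}{30 + I}$)
$- \frac{19}{u{\left(D{\left(-4,5 \right)},2 \right)}} 19 b{\left(4 \right)} = - \frac{19}{2^{2}} \cdot 19 \cdot 2 \cdot 4 \frac{1}{30 + 4} = - \frac{19}{4} \cdot 19 \cdot 2 \cdot 4 \cdot \frac{1}{34} = \left(-19\right) \frac{1}{4} \cdot 19 \cdot 2 \cdot 4 \cdot \frac{1}{34} = \left(- \frac{19}{4}\right) 19 \cdot \frac{4}{17} = \left(- \frac{361}{4}\right) \frac{4}{17} = - \frac{361}{17}$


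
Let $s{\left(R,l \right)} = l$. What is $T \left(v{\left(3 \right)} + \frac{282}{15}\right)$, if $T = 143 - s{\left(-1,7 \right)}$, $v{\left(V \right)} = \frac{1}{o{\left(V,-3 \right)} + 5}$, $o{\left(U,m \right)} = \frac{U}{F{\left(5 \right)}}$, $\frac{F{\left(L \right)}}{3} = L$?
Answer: $\frac{167892}{65} \approx 2583.0$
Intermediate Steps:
$F{\left(L \right)} = 3 L$
$o{\left(U,m \right)} = \frac{U}{15}$ ($o{\left(U,m \right)} = \frac{U}{3 \cdot 5} = \frac{U}{15}$)
$v{\left(V \right)} = \frac{1}{5 + \frac{V}{15}}$ ($v{\left(V \right)} = \frac{1}{\frac{V}{15} + 5} = \frac{1}{5 + \frac{V}{15}}$)
$T = 136$ ($T = 143 - 7 = 136$)
$T \left(v{\left(3 \right)} + \frac{282}{15}\right) = 136 \left(\frac{15}{75 + 3} + \frac{282}{15}\right) = 136 \left(\frac{15}{78} + 282 \cdot \frac{1}{15}\right) = 136 \left(15 \cdot \frac{1}{78} + \frac{94}{5}\right) = 136 \left(\frac{5}{26} + \frac{94}{5}\right) = 136 \cdot \frac{2469}{130} = \frac{167892}{65}$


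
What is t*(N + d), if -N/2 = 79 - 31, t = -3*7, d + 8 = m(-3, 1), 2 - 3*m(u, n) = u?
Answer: 2149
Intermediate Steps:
m(u, n) = 2/3 - u/3
d = -19/3 (d = -8 + (2/3 - 1/3*(-3)) = -8 + (2/3 + 1) = -8 + 5/3 = -19/3 ≈ -6.3333)
t = -21
N = -96 (N = -2*(79 - 31) = -2*48 = -96)
t*(N + d) = -21*(-96 - 19/3) = -21*(-307/3) = 2149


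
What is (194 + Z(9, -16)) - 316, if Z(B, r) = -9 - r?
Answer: -115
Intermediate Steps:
(194 + Z(9, -16)) - 316 = (194 + (-9 - 1*(-16))) - 316 = (194 + (-9 + 16)) - 316 = (194 + 7) - 316 = 201 - 316 = -115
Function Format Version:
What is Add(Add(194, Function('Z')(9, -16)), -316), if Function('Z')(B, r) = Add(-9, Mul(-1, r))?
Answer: -115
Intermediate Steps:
Add(Add(194, Function('Z')(9, -16)), -316) = Add(Add(194, Add(-9, Mul(-1, -16))), -316) = Add(Add(194, Add(-9, 16)), -316) = Add(Add(194, 7), -316) = Add(201, -316) = -115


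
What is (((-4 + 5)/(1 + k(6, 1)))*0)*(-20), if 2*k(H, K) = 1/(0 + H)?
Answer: 0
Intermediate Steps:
k(H, K) = 1/(2*H) (k(H, K) = 1/(2*(0 + H)) = 1/(2*H))
(((-4 + 5)/(1 + k(6, 1)))*0)*(-20) = (((-4 + 5)/(1 + (½)/6))*0)*(-20) = ((1/(1 + (½)*(⅙)))*0)*(-20) = ((1/(1 + 1/12))*0)*(-20) = ((1/(13/12))*0)*(-20) = ((1*(12/13))*0)*(-20) = ((12/13)*0)*(-20) = 0*(-20) = 0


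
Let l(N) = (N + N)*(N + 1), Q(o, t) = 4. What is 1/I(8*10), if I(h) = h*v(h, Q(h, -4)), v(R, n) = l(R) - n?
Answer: 1/1036480 ≈ 9.6480e-7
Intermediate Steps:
l(N) = 2*N*(1 + N) (l(N) = (2*N)*(1 + N) = 2*N*(1 + N))
v(R, n) = -n + 2*R*(1 + R) (v(R, n) = 2*R*(1 + R) - n = -n + 2*R*(1 + R))
I(h) = h*(-4 + 2*h*(1 + h)) (I(h) = h*(-1*4 + 2*h*(1 + h)) = h*(-4 + 2*h*(1 + h)))
1/I(8*10) = 1/(2*(8*10)*(-2 + (8*10)*(1 + 8*10))) = 1/(2*80*(-2 + 80*(1 + 80))) = 1/(2*80*(-2 + 80*81)) = 1/(2*80*(-2 + 6480)) = 1/(2*80*6478) = 1/1036480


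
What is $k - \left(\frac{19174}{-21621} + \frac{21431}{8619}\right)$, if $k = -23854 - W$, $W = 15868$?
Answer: $- \frac{822505374447}{20705711} \approx -39724.0$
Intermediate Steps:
$k = -39722$ ($k = -23854 - 15868 = -39722$)
$k - \left(\frac{19174}{-21621} + \frac{21431}{8619}\right) = -39722 - \left(\frac{19174}{-21621} + \frac{21431}{8619}\right) = -39722 - \left(19174 \left(- \frac{1}{21621}\right) + 21431 \cdot \frac{1}{8619}\right) = -39722 - \left(- \frac{19174}{21621} + \frac{21431}{8619}\right) = -39722 - \frac{33122105}{20705711} = - \frac{822505374447}{20705711}$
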